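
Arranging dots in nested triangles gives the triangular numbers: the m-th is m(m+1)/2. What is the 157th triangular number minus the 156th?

157

Consecutive triangular numbers differ by n: T_{157} − T_{156} = 157.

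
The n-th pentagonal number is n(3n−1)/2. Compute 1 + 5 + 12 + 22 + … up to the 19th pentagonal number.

Σ i(3i−1)/2 = (3Σi² − Σi) / 2 over i = 1..19.
Σi = 190 and Σi² = 2470.
(3·2470 − 1·190) / 2 = 7220/2 = 3610.

3610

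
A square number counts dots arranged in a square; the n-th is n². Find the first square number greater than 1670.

1681

Solve n² > 1670 for integer n.
The largest n with value ≤ 1670 is 40 (since 1600 ≤ 1670 < 1681), so the first above is n = 41, value 1681.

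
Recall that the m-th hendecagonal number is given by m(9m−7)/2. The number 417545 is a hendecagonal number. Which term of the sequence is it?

Set n(9n−7)/2 = 417545, giving 9n² − 7n − 835090 = 0.
So n = (7 + 5483) / 18 = 5490/18 = 305.

305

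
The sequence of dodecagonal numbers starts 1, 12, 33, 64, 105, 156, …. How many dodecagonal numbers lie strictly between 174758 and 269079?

45

The n-th dodecagonal number is n(5n−4).
Smallest index with value > 174758: n = 188 (giving 175968).
Largest index with value < 269079: n = 232 (giving 268192).
Indices 188 through 232: 45 terms.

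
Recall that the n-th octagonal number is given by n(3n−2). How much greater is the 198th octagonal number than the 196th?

2360

198·(3·198 − 2) = 117216 and 196·(3·196 − 2) = 114856.
Difference: 117216 − 114856 = 2360.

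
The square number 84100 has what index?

290

We need n² = 84100, so n = √84100 = 290.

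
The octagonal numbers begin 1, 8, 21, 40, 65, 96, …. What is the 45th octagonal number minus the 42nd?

45·(3·45 − 2) = 5985 and 42·(3·42 − 2) = 5208.
Difference: 5985 − 5208 = 777.

777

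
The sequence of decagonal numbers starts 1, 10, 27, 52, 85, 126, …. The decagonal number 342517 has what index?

Set n(4n−3) = 342517, giving 4n² − 3n − 342517 = 0.
The discriminant is 9 + 16·342517 = 5480281, and √5480281 = 2341.
So n = (3 + 2341) / 8 = 2344/8 = 293.
Check: 293·(4·293 − 3) = 342517. ✓

293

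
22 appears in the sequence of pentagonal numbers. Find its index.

4

Set n(3n−1)/2 = 22, giving 3n² − n − 44 = 0.
The discriminant is 1 + 24·22 = 529, and √529 = 23.
So n = (1 + 23) / 6 = 24/6 = 4.
Check: 4·(3·4 − 1)/2 = 22. ✓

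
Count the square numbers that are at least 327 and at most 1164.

16

The n-th square number is n².
Smallest index with value ≥ 327: n = 19 (giving 361).
Largest index with value ≤ 1164: n = 34 (giving 1156).
Indices 19 through 34: 16 terms.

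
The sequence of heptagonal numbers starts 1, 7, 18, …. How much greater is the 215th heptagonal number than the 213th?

215·(5·215 − 3)/2 = 115240 and 213·(5·213 − 3)/2 = 113103.
Difference: 115240 − 113103 = 2137.

2137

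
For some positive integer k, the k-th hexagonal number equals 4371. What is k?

47

Set n(2n−1) = 4371, giving 2n² − n − 4371 = 0.
So n = (1 + 187) / 4 = 188/4 = 47.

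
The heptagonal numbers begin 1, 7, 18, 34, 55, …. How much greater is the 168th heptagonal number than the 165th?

168·(5·168 − 3)/2 = 70308 and 165·(5·165 − 3)/2 = 67815.
Difference: 70308 − 67815 = 2493.

2493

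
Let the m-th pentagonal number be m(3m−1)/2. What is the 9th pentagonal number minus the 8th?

25

Consecutive pentagonal numbers differ by 3n − 2: here 3·9 − 2 = 25.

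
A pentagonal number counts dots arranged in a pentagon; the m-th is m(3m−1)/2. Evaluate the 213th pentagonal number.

The 213th pentagonal number is n(3n−1)/2 with n = 213.
213·(3·213 − 1)/2 = 213·638/2 = 213·319 = 67947.

67947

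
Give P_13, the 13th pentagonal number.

13·(3·13 − 1)/2 = 13·38/2 = 13·19 = 247.

247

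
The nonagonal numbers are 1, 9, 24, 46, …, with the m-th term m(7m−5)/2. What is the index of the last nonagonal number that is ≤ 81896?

Solve n(7n−5)/2 ≤ 81896 for integer n.
n = 153 gives 81549 ≤ 81896, while n = 154 gives 82621 > 81896; so the answer is index 153.

153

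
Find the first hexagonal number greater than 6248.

Solve n(2n−1) > 6248 for integer n.
The largest n with value ≤ 6248 is 56 (since 6216 ≤ 6248 < 6441), so the first above is n = 57, value 6441.

6441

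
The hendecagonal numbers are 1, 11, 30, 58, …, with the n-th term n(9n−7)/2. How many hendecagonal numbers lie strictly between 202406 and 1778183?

416

The n-th hendecagonal number is n(9n−7)/2.
Smallest index with value > 202406: n = 213 (giving 203415).
Largest index with value < 1778183: n = 628 (giving 1772530).
Indices 213 through 628: 416 terms.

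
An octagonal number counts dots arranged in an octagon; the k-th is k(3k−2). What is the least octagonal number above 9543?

9633

Solve n(3n−2) > 9543 for integer n.
The largest n with value ≤ 9543 is 56 (since 9296 ≤ 9543 < 9633), so the first above is n = 57, value 9633.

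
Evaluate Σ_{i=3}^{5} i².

Σ_{i=3}^{5} i² = 55 − 5 = 50.

50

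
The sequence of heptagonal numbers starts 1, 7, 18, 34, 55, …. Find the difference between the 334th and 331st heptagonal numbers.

4983

334·(5·334 − 3)/2 = 278389 and 331·(5·331 − 3)/2 = 273406.
Difference: 278389 − 273406 = 4983.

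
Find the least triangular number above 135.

Solve n(n+1)/2 > 135 for integer n.
The largest n with value ≤ 135 is 15 (since 120 ≤ 135 < 136), so the first above is n = 16, value 136.

136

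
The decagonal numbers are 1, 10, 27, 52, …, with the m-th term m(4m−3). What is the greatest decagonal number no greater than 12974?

Solve n(4n−3) ≤ 12974 for integer n.
n = 57 gives 12825 ≤ 12974, while n = 58 gives 13282 > 12974; so the answer is 12825.

12825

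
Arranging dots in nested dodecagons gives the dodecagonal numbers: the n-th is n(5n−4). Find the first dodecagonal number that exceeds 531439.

533337

Solve n(5n−4) > 531439 for integer n.
The largest n with value ≤ 531439 is 326 (since 530076 ≤ 531439 < 533337), so the first above is n = 327, value 533337.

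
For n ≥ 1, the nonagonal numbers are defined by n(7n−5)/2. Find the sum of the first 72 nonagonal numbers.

438000

Σ i(7i−5)/2 = (7Σi² − 5Σi) / 2 over i = 1..72.
Σi = 2628 and Σi² = 127020.
(7·127020 − 5·2628) / 2 = 876000/2 = 438000.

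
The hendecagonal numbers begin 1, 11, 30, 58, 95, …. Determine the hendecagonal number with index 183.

The 183rd hendecagonal number is n(9n−7)/2 with n = 183.
183·(9·183 − 7)/2 = 183·1640/2 = 183·820 = 150060.

150060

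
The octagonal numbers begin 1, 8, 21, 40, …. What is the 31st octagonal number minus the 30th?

181

Consecutive octagonal numbers differ by 6n − 5: here 6·31 − 5 = 181.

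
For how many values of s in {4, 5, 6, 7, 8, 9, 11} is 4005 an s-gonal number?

s = 4: P(4, 63) = 3969 and P(4, 64) = 4096; 4005 is not s-gonal.
s = 5: P(5, 51) = 3876 and P(5, 52) = 4030; 4005 is not s-gonal.
s = 6: P(6, 45) = 4005. ✓
s = 7: P(7, 40) = 3940 and P(7, 41) = 4141; 4005 is not s-gonal.
s = 8: P(8, 36) = 3816 and P(8, 37) = 4033; 4005 is not s-gonal.
s = 9: P(9, 34) = 3961 and P(9, 35) = 4200; 4005 is not s-gonal.
s = 11: P(11, 30) = 3945 and P(11, 31) = 4216; 4005 is not s-gonal.
Hits: s ∈ {6} → 1.

1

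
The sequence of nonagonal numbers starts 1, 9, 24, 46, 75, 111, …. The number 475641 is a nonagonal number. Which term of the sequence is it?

Set n(7n−5)/2 = 475641, giving 7n² − 5n − 951282 = 0.
The discriminant is 25 + 56·475641 = 26635921, and √26635921 = 5161.
So n = (5 + 5161) / 14 = 5166/14 = 369.
Check: 369·(7·369 − 5)/2 = 475641. ✓

369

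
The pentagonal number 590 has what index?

20

Set n(3n−1)/2 = 590, giving 3n² − n − 1180 = 0.
The discriminant is 1 + 24·590 = 14161, and √14161 = 119.
So n = (1 + 119) / 6 = 120/6 = 20.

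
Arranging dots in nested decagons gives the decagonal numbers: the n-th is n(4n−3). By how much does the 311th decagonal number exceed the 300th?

311·(4·311 − 3) = 385951 and 300·(4·300 − 3) = 359100.
Difference: 385951 − 359100 = 26851.

26851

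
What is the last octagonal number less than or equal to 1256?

1160

Solve n(3n−2) ≤ 1256 for integer n.
n = 20 gives 1160 ≤ 1256, while n = 21 gives 1281 > 1256; so the answer is 1160.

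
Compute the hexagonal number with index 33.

The 33rd hexagonal number is n(2n−1) with n = 33.
33·(2·33 − 1) = 33·65 = 2145.

2145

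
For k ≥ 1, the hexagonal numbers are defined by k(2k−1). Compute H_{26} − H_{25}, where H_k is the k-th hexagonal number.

Consecutive hexagonal numbers differ by 4n − 3: here 4·26 − 3 = 101.

101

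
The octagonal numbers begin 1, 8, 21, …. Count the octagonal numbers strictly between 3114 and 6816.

The n-th octagonal number is n(3n−2).
Smallest index with value > 3114: n = 33 (giving 3201).
Largest index with value < 6816: n = 47 (giving 6533).
Indices 33 through 47: 15 terms.

15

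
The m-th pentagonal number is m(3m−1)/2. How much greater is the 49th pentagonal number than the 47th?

287

49·(3·49 − 1)/2 = 3577 and 47·(3·47 − 1)/2 = 3290.
Difference: 3577 − 3290 = 287.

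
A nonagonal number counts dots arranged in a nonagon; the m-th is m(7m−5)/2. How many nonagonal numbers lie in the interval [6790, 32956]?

The n-th nonagonal number is n(7n−5)/2.
Smallest index with value ≥ 6790: n = 45 (giving 6975).
Largest index with value ≤ 32956: n = 97 (giving 32689).
Indices 45 through 97: 53 terms.

53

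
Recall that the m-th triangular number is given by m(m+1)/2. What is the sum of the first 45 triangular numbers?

Σ i(i+1)/2 = (Σi² + Σi) / 2 over i = 1..45.
Σi = 1035 and Σi² = 31395.
(1·31395 + 1·1035) / 2 = 32430/2 = 16215.

16215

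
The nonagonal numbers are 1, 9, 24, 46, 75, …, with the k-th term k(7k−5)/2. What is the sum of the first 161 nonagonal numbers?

Σ i(7i−5)/2 = (7Σi² − 5Σi) / 2 over i = 1..161.
Σi = 13041 and Σi² = 1404081.
(7·1404081 − 5·13041) / 2 = 9763362/2 = 4881681.

4881681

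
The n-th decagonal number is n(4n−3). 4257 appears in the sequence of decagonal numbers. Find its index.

33

Set n(4n−3) = 4257, giving 4n² − 3n − 4257 = 0.
The discriminant is 9 + 16·4257 = 68121, and √68121 = 261.
So n = (3 + 261) / 8 = 264/8 = 33.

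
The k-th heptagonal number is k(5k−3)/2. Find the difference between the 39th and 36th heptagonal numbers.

39·(5·39 − 3)/2 = 3744 and 36·(5·36 − 3)/2 = 3186.
Difference: 3744 − 3186 = 558.

558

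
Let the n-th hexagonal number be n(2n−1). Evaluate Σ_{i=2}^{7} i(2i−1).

251

Σ i(2i−1) = 2Σi² − Σi over i = 2..7.
Σi = 28 − 1 = 27 and Σi² = 140 − 1 = 139.
2·139 − 1·27 = 251.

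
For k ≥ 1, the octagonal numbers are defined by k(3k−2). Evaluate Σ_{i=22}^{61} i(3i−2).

219340

Σ i(3i−2) = 3Σi² − 2Σi over i = 22..61.
Σi = 1891 − 231 = 1660 and Σi² = 77531 − 3311 = 74220.
3·74220 − 2·1660 = 219340.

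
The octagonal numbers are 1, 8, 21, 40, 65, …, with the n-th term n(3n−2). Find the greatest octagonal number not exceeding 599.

560

Solve n(3n−2) ≤ 599 for integer n.
n = 14 gives 560 ≤ 599, while n = 15 gives 645 > 599; so the answer is 560.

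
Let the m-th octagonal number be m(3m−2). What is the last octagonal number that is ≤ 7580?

7400

Solve n(3n−2) ≤ 7580 for integer n.
n = 50 gives 7400 ≤ 7580, while n = 51 gives 7701 > 7580; so the answer is 7400.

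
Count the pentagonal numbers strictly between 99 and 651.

The n-th pentagonal number is n(3n−1)/2.
Smallest index with value > 99: n = 9 (giving 117).
Largest index with value < 651: n = 20 (giving 590).
Indices 9 through 20: 12 terms.

12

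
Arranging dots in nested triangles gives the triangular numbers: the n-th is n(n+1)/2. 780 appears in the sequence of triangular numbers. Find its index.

39

Set n(n+1)/2 = 780, giving n² + n − 1560 = 0.
So n = (-1 + 79) / 2 = 78/2 = 39.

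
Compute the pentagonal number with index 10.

10·(3·10 − 1)/2 = 10·29/2 = 145.

145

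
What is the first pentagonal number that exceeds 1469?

1520

Solve n(3n−1)/2 > 1469 for integer n.
The largest n with value ≤ 1469 is 31 (since 1426 ≤ 1469 < 1520), so the first above is n = 32, value 1520.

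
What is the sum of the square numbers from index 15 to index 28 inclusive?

6699

Σ_{i=15}^{28} i² = 7714 − 1015 = 6699.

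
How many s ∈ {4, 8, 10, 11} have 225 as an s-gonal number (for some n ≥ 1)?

2

s = 4: P(4, 15) = 225. ✓
s = 8: P(8, 9) = 225. ✓
s = 10: P(10, 7) = 175 and P(10, 8) = 232; 225 is not s-gonal.
s = 11: P(11, 7) = 196 and P(11, 8) = 260; 225 is not s-gonal.
Hits: s ∈ {4, 8} → 2.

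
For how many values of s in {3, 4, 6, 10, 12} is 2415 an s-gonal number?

s = 3: P(3, 69) = 2415. ✓
s = 4: P(4, 49) = 2401 and P(4, 50) = 2500; 2415 is not s-gonal.
s = 6: P(6, 35) = 2415. ✓
s = 10: P(10, 24) = 2232 and P(10, 25) = 2425; 2415 is not s-gonal.
s = 12: P(12, 22) = 2332 and P(12, 23) = 2553; 2415 is not s-gonal.
Hits: s ∈ {3, 6} → 2.

2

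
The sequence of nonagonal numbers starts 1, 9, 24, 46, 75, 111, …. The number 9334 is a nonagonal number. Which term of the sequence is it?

Set n(7n−5)/2 = 9334, giving 7n² − 5n − 18668 = 0.
So n = (5 + 723) / 14 = 728/14 = 52.

52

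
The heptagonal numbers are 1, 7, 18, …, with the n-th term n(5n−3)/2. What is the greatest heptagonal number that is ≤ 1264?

Solve n(5n−3)/2 ≤ 1264 for integer n.
n = 22 gives 1177 ≤ 1264, while n = 23 gives 1288 > 1264; so the answer is 1177.

1177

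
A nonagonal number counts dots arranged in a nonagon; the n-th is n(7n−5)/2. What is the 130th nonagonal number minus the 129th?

904

Consecutive nonagonal numbers differ by 7n − 6: here 7·130 − 6 = 904.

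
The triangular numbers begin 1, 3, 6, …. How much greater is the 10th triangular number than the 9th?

10

Consecutive triangular numbers differ by n: T_{10} − T_{9} = 10.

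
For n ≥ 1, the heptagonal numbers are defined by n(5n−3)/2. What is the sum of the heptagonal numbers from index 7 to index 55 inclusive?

Σ i(5i−3)/2 = (5Σi² − 3Σi) / 2 over i = 7..55.
Σi = 1540 − 21 = 1519 and Σi² = 56980 − 91 = 56889.
(5·56889 − 3·1519) / 2 = 279888/2 = 139944.

139944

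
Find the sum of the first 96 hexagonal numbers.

594416

Σ i(2i−1) = 2Σi² − Σi over i = 1..96.
Σi = 4656 and Σi² = 299536.
2·299536 − 1·4656 = 594416.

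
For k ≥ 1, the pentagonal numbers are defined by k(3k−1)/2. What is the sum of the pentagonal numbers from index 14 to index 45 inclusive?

45392

Σ i(3i−1)/2 = (3Σi² − Σi) / 2 over i = 14..45.
Σi = 1035 − 91 = 944 and Σi² = 31395 − 819 = 30576.
(3·30576 − 1·944) / 2 = 90784/2 = 45392.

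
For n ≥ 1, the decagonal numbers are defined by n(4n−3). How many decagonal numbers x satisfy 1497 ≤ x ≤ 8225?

26

The n-th decagonal number is n(4n−3).
Smallest index with value ≥ 1497: n = 20 (giving 1540).
Largest index with value ≤ 8225: n = 45 (giving 7965).
Indices 20 through 45: 26 terms.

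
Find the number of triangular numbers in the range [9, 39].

5

The n-th triangular number is n(n+1)/2.
Smallest index with value ≥ 9: n = 4 (giving 10).
Largest index with value ≤ 39: n = 8 (giving 36).
Indices 4 through 8: 5 terms.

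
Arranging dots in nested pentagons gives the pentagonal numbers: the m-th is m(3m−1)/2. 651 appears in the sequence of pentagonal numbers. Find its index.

21

Set n(3n−1)/2 = 651, giving 3n² − n − 1302 = 0.
The discriminant is 1 + 24·651 = 15625, and √15625 = 125.
So n = (1 + 125) / 6 = 126/6 = 21.
Check: 21·(3·21 − 1)/2 = 651. ✓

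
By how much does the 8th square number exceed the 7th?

n² − (n−1)² = 2n − 1, so 8² − 7² = 2·8 − 1 = 15.

15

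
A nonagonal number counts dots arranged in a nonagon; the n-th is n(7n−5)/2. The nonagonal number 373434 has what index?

327

Set n(7n−5)/2 = 373434, giving 7n² − 5n − 746868 = 0.
So n = (5 + 4573) / 14 = 4578/14 = 327.
Check: 327·(7·327 − 5)/2 = 373434. ✓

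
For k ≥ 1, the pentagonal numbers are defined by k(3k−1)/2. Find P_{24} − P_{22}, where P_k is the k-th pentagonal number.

137

24·(3·24 − 1)/2 = 852 and 22·(3·22 − 1)/2 = 715.
Difference: 852 − 715 = 137.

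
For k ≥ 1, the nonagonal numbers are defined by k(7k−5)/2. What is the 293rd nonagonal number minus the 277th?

31880

293·(7·293 − 5)/2 = 299739 and 277·(7·277 − 5)/2 = 267859.
Difference: 299739 − 267859 = 31880.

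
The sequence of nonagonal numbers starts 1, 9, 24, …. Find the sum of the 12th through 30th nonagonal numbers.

30324

Σ i(7i−5)/2 = (7Σi² − 5Σi) / 2 over i = 12..30.
Σi = 465 − 66 = 399 and Σi² = 9455 − 506 = 8949.
(7·8949 − 5·399) / 2 = 60648/2 = 30324.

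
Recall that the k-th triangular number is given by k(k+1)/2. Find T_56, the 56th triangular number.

The 56th triangular number is n(n+1)/2 with n = 56.
56·57/2 = 3192/2 = 1596.

1596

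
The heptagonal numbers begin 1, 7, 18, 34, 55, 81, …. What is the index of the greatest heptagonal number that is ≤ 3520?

Solve n(5n−3)/2 ≤ 3520 for integer n.
n = 37 gives 3367 ≤ 3520, while n = 38 gives 3553 > 3520; so the answer is index 37.

37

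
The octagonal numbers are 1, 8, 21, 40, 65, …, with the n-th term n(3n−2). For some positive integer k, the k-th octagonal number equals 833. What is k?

Set n(3n−2) = 833, giving 3n² − 2n − 833 = 0.
The discriminant is 4 + 12·833 = 10000, and √10000 = 100.
So n = (2 + 100) / 6 = 102/6 = 17.

17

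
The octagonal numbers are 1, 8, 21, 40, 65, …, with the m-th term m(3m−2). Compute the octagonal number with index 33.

3201

The 33rd octagonal number is n(3n−2) with n = 33.
33·(3·33 − 2) = 33·97 = 3201.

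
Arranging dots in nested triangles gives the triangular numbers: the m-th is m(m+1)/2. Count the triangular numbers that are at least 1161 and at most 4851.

51

The n-th triangular number is n(n+1)/2.
Smallest index with value ≥ 1161: n = 48 (giving 1176).
Largest index with value ≤ 4851: n = 98 (giving 4851).
Indices 48 through 98: 51 terms.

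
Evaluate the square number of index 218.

The 218th square number is n² with n = 218.
218² = 47524.

47524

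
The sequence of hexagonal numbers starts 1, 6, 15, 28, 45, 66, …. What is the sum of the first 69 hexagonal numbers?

Σ i(2i−1) = 2Σi² − Σi over i = 1..69.
Σi = 2415 and Σi² = 111895.
2·111895 − 1·2415 = 221375.

221375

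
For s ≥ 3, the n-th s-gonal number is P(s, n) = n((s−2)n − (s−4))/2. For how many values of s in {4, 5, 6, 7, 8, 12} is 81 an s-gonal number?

s = 4: P(4, 9) = 81. ✓
s = 5: P(5, 7) = 70 and P(5, 8) = 92; 81 is not s-gonal.
s = 6: P(6, 6) = 66 and P(6, 7) = 91; 81 is not s-gonal.
s = 7: P(7, 6) = 81. ✓
s = 8: P(8, 5) = 65 and P(8, 6) = 96; 81 is not s-gonal.
s = 12: P(12, 4) = 64 and P(12, 5) = 105; 81 is not s-gonal.
Hits: s ∈ {4, 7} → 2.

2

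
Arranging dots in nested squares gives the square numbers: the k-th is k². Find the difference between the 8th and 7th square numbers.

n² − (n−1)² = 2n − 1, so 8² − 7² = 2·8 − 1 = 15.

15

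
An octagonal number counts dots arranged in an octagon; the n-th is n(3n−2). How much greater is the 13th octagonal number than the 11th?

13·(3·13 − 2) = 481 and 11·(3·11 − 2) = 341.
Difference: 481 − 341 = 140.

140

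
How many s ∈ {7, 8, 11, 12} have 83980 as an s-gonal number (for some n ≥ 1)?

s = 7: P(7, 183) = 83448 and P(7, 184) = 84364; 83980 is not s-gonal.
s = 8: P(8, 167) = 83333 and P(8, 168) = 84336; 83980 is not s-gonal.
s = 11: P(11, 136) = 82756 and P(11, 137) = 83981; 83980 is not s-gonal.
s = 12: P(12, 130) = 83980. ✓
Hits: s ∈ {12} → 1.

1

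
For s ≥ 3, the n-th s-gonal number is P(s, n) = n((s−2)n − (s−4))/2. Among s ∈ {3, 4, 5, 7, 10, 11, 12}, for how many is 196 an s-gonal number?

2

s = 3: P(3, 19) = 190 and P(3, 20) = 210; 196 is not s-gonal.
s = 4: P(4, 14) = 196. ✓
s = 5: P(5, 11) = 176 and P(5, 12) = 210; 196 is not s-gonal.
s = 7: P(7, 9) = 189 and P(7, 10) = 235; 196 is not s-gonal.
s = 10: P(10, 7) = 175 and P(10, 8) = 232; 196 is not s-gonal.
s = 11: P(11, 7) = 196. ✓
s = 12: P(12, 6) = 156 and P(12, 7) = 217; 196 is not s-gonal.
Hits: s ∈ {4, 11} → 2.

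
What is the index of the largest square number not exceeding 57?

7

Solve n² ≤ 57 for integer n.
n = 7 gives 49 ≤ 57, while n = 8 gives 64 > 57; so the answer is index 7.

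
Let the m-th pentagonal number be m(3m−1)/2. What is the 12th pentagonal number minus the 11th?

Consecutive pentagonal numbers differ by 3n − 2: here 3·12 − 2 = 34.

34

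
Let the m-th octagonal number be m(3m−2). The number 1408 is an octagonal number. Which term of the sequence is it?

Set n(3n−2) = 1408, giving 3n² − 2n − 1408 = 0.
The discriminant is 4 + 12·1408 = 16900, and √16900 = 130.
So n = (2 + 130) / 6 = 132/6 = 22.

22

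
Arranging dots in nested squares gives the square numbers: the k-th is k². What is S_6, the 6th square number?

6² = 36.

36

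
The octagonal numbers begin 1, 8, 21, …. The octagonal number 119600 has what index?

200

Set n(3n−2) = 119600, giving 3n² − 2n − 119600 = 0.
The discriminant is 4 + 12·119600 = 1435204, and √1435204 = 1198.
So n = (2 + 1198) / 6 = 1200/6 = 200.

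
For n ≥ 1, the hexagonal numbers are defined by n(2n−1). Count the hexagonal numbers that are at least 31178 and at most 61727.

The n-th hexagonal number is n(2n−1).
Smallest index with value ≥ 31178: n = 126 (giving 31626).
Largest index with value ≤ 61727: n = 175 (giving 61075).
Indices 126 through 175: 50 terms.

50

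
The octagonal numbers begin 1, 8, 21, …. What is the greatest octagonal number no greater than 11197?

Solve n(3n−2) ≤ 11197 for integer n.
n = 61 gives 11041 ≤ 11197, while n = 62 gives 11408 > 11197; so the answer is 11041.

11041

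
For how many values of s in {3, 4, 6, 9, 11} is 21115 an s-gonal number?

s = 3: P(3, 205) = 21115. ✓
s = 4: P(4, 145) = 21025 and P(4, 146) = 21316; 21115 is not s-gonal.
s = 6: P(6, 103) = 21115. ✓
s = 9: P(9, 78) = 21099 and P(9, 79) = 21646; 21115 is not s-gonal.
s = 11: P(11, 68) = 20570 and P(11, 69) = 21183; 21115 is not s-gonal.
Hits: s ∈ {3, 6} → 2.

2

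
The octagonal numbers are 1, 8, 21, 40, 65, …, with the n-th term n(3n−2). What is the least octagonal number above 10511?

10680

Solve n(3n−2) > 10511 for integer n.
The largest n with value ≤ 10511 is 59 (since 10325 ≤ 10511 < 10680), so the first above is n = 60, value 10680.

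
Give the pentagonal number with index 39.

2262

39·(3·39 − 1)/2 = 39·116/2 = 39·58 = 2262.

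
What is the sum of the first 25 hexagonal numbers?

Σ i(2i−1) = 2Σi² − Σi over i = 1..25.
Σi = 325 and Σi² = 5525.
2·5525 − 1·325 = 10725.

10725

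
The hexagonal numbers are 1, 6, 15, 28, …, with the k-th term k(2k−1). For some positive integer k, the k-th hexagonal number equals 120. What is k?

8

Set n(2n−1) = 120, giving 2n² − n − 120 = 0.
The discriminant is 1 + 8·120 = 961, and √961 = 31.
So n = (1 + 31) / 4 = 32/4 = 8.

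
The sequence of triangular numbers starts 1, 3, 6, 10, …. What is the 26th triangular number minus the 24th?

26·27/2 = 351 and 24·25/2 = 300.
Difference: 351 − 300 = 51.

51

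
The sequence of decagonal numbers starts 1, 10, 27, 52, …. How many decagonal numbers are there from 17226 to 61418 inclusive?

The n-th decagonal number is n(4n−3).
Smallest index with value ≥ 17226: n = 66 (giving 17226).
Largest index with value ≤ 61418: n = 124 (giving 61132).
Indices 66 through 124: 59 terms.

59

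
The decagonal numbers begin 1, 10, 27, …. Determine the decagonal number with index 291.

The 291st decagonal number is n(4n−3) with n = 291.
291·(4·291 − 3) = 291·1161 = 337851.

337851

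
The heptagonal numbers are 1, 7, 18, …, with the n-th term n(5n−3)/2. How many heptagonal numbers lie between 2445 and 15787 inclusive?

The n-th heptagonal number is n(5n−3)/2.
Smallest index with value ≥ 2445: n = 32 (giving 2512).
Largest index with value ≤ 15787: n = 79 (giving 15484).
Indices 32 through 79: 48 terms.

48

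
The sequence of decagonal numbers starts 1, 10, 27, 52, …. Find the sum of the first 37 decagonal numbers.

Σ i(4i−3) = 4Σi² − 3Σi over i = 1..37.
Σi = 703 and Σi² = 17575.
4·17575 − 3·703 = 68191.

68191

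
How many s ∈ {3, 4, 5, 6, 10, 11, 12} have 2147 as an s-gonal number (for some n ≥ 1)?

1

s = 3: P(3, 65) = 2145 and P(3, 66) = 2211; 2147 is not s-gonal.
s = 4: P(4, 46) = 2116 and P(4, 47) = 2209; 2147 is not s-gonal.
s = 5: P(5, 38) = 2147. ✓
s = 6: P(6, 33) = 2145 and P(6, 34) = 2278; 2147 is not s-gonal.
s = 10: P(10, 23) = 2047 and P(10, 24) = 2232; 2147 is not s-gonal.
s = 11: P(11, 22) = 2101 and P(11, 23) = 2300; 2147 is not s-gonal.
s = 12: P(12, 21) = 2121 and P(12, 22) = 2332; 2147 is not s-gonal.
Hits: s ∈ {5} → 1.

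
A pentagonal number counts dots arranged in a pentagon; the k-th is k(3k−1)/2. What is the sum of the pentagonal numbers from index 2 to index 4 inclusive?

39

Σ i(3i−1)/2 = (3Σi² − Σi) / 2 over i = 2..4.
Σi = 10 − 1 = 9 and Σi² = 30 − 1 = 29.
(3·29 − 1·9) / 2 = 78/2 = 39.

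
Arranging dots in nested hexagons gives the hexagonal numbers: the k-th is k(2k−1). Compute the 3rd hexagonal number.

The 3rd hexagonal number is n(2n−1) with n = 3.
3·(2·3 − 1) = 3·5 = 15.

15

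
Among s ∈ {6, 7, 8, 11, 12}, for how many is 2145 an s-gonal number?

1

s = 6: P(6, 33) = 2145. ✓
s = 7: P(7, 29) = 2059 and P(7, 30) = 2205; 2145 is not s-gonal.
s = 8: P(8, 27) = 2133 and P(8, 28) = 2296; 2145 is not s-gonal.
s = 11: P(11, 22) = 2101 and P(11, 23) = 2300; 2145 is not s-gonal.
s = 12: P(12, 21) = 2121 and P(12, 22) = 2332; 2145 is not s-gonal.
Hits: s ∈ {6} → 1.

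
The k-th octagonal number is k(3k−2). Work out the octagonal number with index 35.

3605

The 35th octagonal number is n(3n−2) with n = 35.
35·(3·35 − 2) = 35·103 = 3605.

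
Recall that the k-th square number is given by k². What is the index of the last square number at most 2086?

45

Solve n² ≤ 2086 for integer n.
n = 45 gives 2025 ≤ 2086, while n = 46 gives 2116 > 2086; so the answer is index 45.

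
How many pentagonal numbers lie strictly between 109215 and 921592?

513

The n-th pentagonal number is n(3n−1)/2.
Smallest index with value > 109215: n = 271 (giving 110026).
Largest index with value < 921592: n = 783 (giving 919242).
Indices 271 through 783: 513 terms.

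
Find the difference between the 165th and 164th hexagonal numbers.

Consecutive hexagonal numbers differ by 4n − 3: here 4·165 − 3 = 657.

657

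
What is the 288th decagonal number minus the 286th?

4586

288·(4·288 − 3) = 330912 and 286·(4·286 − 3) = 326326.
Difference: 330912 − 326326 = 4586.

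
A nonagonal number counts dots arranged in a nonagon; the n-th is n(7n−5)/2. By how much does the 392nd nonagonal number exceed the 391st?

Consecutive nonagonal numbers differ by 7n − 6: here 7·392 − 6 = 2738.

2738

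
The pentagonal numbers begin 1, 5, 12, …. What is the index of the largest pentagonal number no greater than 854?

Solve n(3n−1)/2 ≤ 854 for integer n.
n = 24 gives 852 ≤ 854, while n = 25 gives 925 > 854; so the answer is index 24.

24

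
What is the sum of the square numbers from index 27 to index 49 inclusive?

34224

Σ_{i=27}^{49} i² = 40425 − 6201 = 34224.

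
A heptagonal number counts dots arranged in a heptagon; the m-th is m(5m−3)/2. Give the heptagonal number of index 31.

31·(5·31 − 3)/2 = 31·152/2 = 31·76 = 2356.

2356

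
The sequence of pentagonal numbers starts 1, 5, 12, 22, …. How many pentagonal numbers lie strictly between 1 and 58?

5

The n-th pentagonal number is n(3n−1)/2.
Smallest index with value > 1: n = 2 (giving 5).
Largest index with value < 58: n = 6 (giving 51).
Indices 2 through 6: 5 terms.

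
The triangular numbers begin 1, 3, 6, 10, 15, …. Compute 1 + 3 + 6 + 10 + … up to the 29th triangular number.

4495

Σ i(i+1)/2 = (Σi² + Σi) / 2 over i = 1..29.
Σi = 435 and Σi² = 8555.
(1·8555 + 1·435) / 2 = 8990/2 = 4495.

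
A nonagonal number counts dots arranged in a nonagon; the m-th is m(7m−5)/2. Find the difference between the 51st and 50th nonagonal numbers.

Consecutive nonagonal numbers differ by 7n − 6: here 7·51 − 6 = 351.

351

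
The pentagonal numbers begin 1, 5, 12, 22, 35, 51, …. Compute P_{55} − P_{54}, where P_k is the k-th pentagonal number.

Consecutive pentagonal numbers differ by 3n − 2: here 3·55 − 2 = 163.

163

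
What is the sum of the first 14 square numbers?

1015

Σ_{i=1}^{14} i² = 14·15·29/6 = 1015.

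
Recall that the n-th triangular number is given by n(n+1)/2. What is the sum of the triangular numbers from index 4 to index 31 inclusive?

5446

Σ i(i+1)/2 = (Σi² + Σi) / 2 over i = 4..31.
Σi = 496 − 6 = 490 and Σi² = 10416 − 14 = 10402.
(1·10402 + 1·490) / 2 = 10892/2 = 5446.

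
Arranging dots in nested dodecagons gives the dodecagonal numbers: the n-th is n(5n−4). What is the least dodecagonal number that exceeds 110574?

Solve n(5n−4) > 110574 for integer n.
The largest n with value ≤ 110574 is 149 (since 110409 ≤ 110574 < 111900), so the first above is n = 150, value 111900.

111900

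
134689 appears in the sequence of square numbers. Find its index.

We need n² = 134689, so n = √134689 = 367.

367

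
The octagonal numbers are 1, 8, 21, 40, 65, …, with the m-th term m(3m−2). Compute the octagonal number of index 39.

39·(3·39 − 2) = 39·115 = 4485.

4485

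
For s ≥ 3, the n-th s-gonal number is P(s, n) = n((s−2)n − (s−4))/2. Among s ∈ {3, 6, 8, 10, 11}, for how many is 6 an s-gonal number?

s = 3: P(3, 3) = 6. ✓
s = 6: P(6, 2) = 6. ✓
s = 8: P(8, 1) = 1 and P(8, 2) = 8; 6 is not s-gonal.
s = 10: P(10, 1) = 1 and P(10, 2) = 10; 6 is not s-gonal.
s = 11: P(11, 1) = 1 and P(11, 2) = 11; 6 is not s-gonal.
Hits: s ∈ {3, 6} → 2.

2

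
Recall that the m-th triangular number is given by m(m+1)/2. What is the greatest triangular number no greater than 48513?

48205

Solve n(n+1)/2 ≤ 48513 for integer n.
n = 310 gives 48205 ≤ 48513, while n = 311 gives 48516 > 48513; so the answer is 48205.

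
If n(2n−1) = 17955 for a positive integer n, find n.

Set n(2n−1) = 17955, giving 2n² − n − 17955 = 0.
So n = (1 + 379) / 4 = 380/4 = 95.
Check: 95·(2·95 − 1) = 17955. ✓

95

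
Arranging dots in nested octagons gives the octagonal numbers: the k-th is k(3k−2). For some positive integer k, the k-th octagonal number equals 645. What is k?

Set n(3n−2) = 645, giving 3n² − 2n − 645 = 0.
So n = (2 + 88) / 6 = 90/6 = 15.

15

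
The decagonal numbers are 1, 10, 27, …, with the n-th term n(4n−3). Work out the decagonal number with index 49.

The 49th decagonal number is n(4n−3) with n = 49.
49·(4·49 − 3) = 49·193 = 9457.

9457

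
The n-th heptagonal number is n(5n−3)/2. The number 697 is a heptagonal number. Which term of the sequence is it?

Set n(5n−3)/2 = 697, giving 5n² − 3n − 1394 = 0.
The discriminant is 9 + 40·697 = 27889, and √27889 = 167.
So n = (3 + 167) / 10 = 170/10 = 17.

17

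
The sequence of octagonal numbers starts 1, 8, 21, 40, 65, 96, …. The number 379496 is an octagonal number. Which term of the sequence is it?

Set n(3n−2) = 379496, giving 3n² − 2n − 379496 = 0.
The discriminant is 4 + 12·379496 = 4553956, and √4553956 = 2134.
So n = (2 + 2134) / 6 = 2136/6 = 356.

356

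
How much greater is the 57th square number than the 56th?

113

n² − (n−1)² = 2n − 1, so 57² − 56² = 2·57 − 1 = 113.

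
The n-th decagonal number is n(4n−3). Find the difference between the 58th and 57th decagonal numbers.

Consecutive decagonal numbers differ by 8n − 7: here 8·58 − 7 = 457.

457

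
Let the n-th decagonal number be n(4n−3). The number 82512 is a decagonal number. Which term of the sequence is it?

Set n(4n−3) = 82512, giving 4n² − 3n − 82512 = 0.
The discriminant is 9 + 16·82512 = 1320201, and √1320201 = 1149.
So n = (3 + 1149) / 8 = 1152/8 = 144.

144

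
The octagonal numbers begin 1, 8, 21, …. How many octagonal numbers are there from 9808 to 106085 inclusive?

The n-th octagonal number is n(3n−2).
Smallest index with value ≥ 9808: n = 58 (giving 9976).
Largest index with value ≤ 106085: n = 188 (giving 105656).
Indices 58 through 188: 131 terms.

131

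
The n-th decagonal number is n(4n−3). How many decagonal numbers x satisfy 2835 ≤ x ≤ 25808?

54

The n-th decagonal number is n(4n−3).
Smallest index with value ≥ 2835: n = 27 (giving 2835).
Largest index with value ≤ 25808: n = 80 (giving 25360).
Indices 27 through 80: 54 terms.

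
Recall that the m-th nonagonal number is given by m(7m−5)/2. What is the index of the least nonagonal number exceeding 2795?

Solve n(7n−5)/2 > 2795 for integer n.
The largest n with value ≤ 2795 is 28 (since 2674 ≤ 2795 < 2871), so the first above is n = 29, value 2871.

29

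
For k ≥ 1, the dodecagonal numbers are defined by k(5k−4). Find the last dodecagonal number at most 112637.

111900

Solve n(5n−4) ≤ 112637 for integer n.
n = 150 gives 111900 ≤ 112637, while n = 151 gives 113401 > 112637; so the answer is 111900.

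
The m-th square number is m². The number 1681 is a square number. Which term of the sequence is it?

We need n² = 1681, so n = √1681 = 41.

41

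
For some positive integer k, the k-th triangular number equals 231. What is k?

21

Set n(n+1)/2 = 231, giving n² + n − 462 = 0.
The discriminant is 1 + 8·231 = 1849, and √1849 = 43.
So n = (-1 + 43) / 2 = 42/2 = 21.
Check: 21·22/2 = 231. ✓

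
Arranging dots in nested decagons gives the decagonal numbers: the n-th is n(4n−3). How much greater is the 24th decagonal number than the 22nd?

362

24·(4·24 − 3) = 2232 and 22·(4·22 − 3) = 1870.
Difference: 2232 − 1870 = 362.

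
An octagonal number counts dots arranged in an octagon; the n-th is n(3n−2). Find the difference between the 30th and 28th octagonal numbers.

344

30·(3·30 − 2) = 2640 and 28·(3·28 − 2) = 2296.
Difference: 2640 − 2296 = 344.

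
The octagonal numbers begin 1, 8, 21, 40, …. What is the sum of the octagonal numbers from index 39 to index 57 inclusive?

131214

Σ i(3i−2) = 3Σi² − 2Σi over i = 39..57.
Σi = 1653 − 741 = 912 and Σi² = 63365 − 19019 = 44346.
3·44346 − 2·912 = 131214.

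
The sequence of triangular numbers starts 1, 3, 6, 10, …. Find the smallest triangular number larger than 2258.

2278

Solve n(n+1)/2 > 2258 for integer n.
The largest n with value ≤ 2258 is 66 (since 2211 ≤ 2258 < 2278), so the first above is n = 67, value 2278.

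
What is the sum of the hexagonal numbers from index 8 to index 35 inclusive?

28938

Σ i(2i−1) = 2Σi² − Σi over i = 8..35.
Σi = 630 − 28 = 602 and Σi² = 14910 − 140 = 14770.
2·14770 − 1·602 = 28938.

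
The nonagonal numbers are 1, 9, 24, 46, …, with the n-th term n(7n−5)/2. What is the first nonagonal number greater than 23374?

Solve n(7n−5)/2 > 23374 for integer n.
The largest n with value ≤ 23374 is 82 (since 23329 ≤ 23374 < 23904), so the first above is n = 83, value 23904.

23904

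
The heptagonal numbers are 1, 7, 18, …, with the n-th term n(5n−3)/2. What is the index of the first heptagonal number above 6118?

Solve n(5n−3)/2 > 6118 for integer n.
The largest n with value ≤ 6118 is 49 (since 5929 ≤ 6118 < 6175), so the first above is n = 50, value 6175.

50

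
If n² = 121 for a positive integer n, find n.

We need n² = 121, so n = √121 = 11.

11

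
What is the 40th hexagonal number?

3160

40·(2·40 − 1) = 40·79 = 3160.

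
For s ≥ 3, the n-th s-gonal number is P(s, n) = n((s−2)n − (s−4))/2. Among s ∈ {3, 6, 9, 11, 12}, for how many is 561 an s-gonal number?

3

s = 3: P(3, 33) = 561. ✓
s = 6: P(6, 17) = 561. ✓
s = 9: P(9, 13) = 559 and P(9, 14) = 651; 561 is not s-gonal.
s = 11: P(11, 11) = 506 and P(11, 12) = 606; 561 is not s-gonal.
s = 12: P(12, 11) = 561. ✓
Hits: s ∈ {3, 6, 12} → 3.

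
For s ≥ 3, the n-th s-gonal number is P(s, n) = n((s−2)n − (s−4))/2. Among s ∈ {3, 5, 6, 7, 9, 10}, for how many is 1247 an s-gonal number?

s = 3: P(3, 49) = 1225 and P(3, 50) = 1275; 1247 is not s-gonal.
s = 5: P(5, 29) = 1247. ✓
s = 6: P(6, 25) = 1225 and P(6, 26) = 1326; 1247 is not s-gonal.
s = 7: P(7, 22) = 1177 and P(7, 23) = 1288; 1247 is not s-gonal.
s = 9: P(9, 19) = 1216 and P(9, 20) = 1350; 1247 is not s-gonal.
s = 10: P(10, 18) = 1242 and P(10, 19) = 1387; 1247 is not s-gonal.
Hits: s ∈ {5} → 1.

1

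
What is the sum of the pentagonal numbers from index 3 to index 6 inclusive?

Σ i(3i−1)/2 = (3Σi² − Σi) / 2 over i = 3..6.
Σi = 21 − 3 = 18 and Σi² = 91 − 5 = 86.
(3·86 − 1·18) / 2 = 240/2 = 120.

120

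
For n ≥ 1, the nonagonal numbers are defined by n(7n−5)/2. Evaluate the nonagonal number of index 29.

29·(7·29 − 5)/2 = 29·198/2 = 29·99 = 2871.

2871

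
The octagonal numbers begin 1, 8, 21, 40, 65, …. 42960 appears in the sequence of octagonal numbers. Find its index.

120

Set n(3n−2) = 42960, giving 3n² − 2n − 42960 = 0.
So n = (2 + 718) / 6 = 720/6 = 120.
Check: 120·(3·120 − 2) = 42960. ✓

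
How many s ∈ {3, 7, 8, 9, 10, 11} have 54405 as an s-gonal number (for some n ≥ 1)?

s = 3: P(3, 329) = 54285 and P(3, 330) = 54615; 54405 is not s-gonal.
s = 7: P(7, 147) = 53802 and P(7, 148) = 54538; 54405 is not s-gonal.
s = 8: P(8, 135) = 54405. ✓
s = 9: P(9, 125) = 54375 and P(9, 126) = 55251; 54405 is not s-gonal.
s = 10: P(10, 117) = 54405. ✓
s = 11: P(11, 110) = 54065 and P(11, 111) = 55056; 54405 is not s-gonal.
Hits: s ∈ {8, 10} → 2.

2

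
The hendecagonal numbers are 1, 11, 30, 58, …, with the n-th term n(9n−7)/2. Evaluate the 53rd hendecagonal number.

The 53rd hendecagonal number is n(9n−7)/2 with n = 53.
53·(9·53 − 7)/2 = 53·470/2 = 53·235 = 12455.

12455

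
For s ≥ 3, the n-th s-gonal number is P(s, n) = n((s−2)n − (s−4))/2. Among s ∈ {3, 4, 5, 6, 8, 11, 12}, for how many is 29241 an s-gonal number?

2

s = 3: P(3, 241) = 29161 and P(3, 242) = 29403; 29241 is not s-gonal.
s = 4: P(4, 171) = 29241. ✓
s = 5: P(5, 139) = 28912 and P(5, 140) = 29330; 29241 is not s-gonal.
s = 6: P(6, 121) = 29161 and P(6, 122) = 29646; 29241 is not s-gonal.
s = 8: P(8, 99) = 29205 and P(8, 100) = 29800; 29241 is not s-gonal.
s = 11: P(11, 81) = 29241. ✓
s = 12: P(12, 76) = 28576 and P(12, 77) = 29337; 29241 is not s-gonal.
Hits: s ∈ {4, 11} → 2.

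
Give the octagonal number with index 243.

The 243rd octagonal number is n(3n−2) with n = 243.
243·(3·243 − 2) = 243·727 = 176661.

176661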